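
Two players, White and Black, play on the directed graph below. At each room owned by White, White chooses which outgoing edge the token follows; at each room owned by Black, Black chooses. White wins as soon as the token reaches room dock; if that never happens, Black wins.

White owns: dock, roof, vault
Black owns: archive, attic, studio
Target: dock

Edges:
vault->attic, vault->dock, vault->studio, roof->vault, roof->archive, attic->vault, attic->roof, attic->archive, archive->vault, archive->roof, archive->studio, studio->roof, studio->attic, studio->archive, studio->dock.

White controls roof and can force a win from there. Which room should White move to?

A0 = {dock}
A1: add {vault} — vault (White) has vault→dock.
A2: add {roof} — roof (White) has roof→vault.
A3 = A2; e.g. attic (Black) can still go to archive. Fixed point.
From roof, successor vault is in the attractor (rank 1); the other successor archive is not.

vault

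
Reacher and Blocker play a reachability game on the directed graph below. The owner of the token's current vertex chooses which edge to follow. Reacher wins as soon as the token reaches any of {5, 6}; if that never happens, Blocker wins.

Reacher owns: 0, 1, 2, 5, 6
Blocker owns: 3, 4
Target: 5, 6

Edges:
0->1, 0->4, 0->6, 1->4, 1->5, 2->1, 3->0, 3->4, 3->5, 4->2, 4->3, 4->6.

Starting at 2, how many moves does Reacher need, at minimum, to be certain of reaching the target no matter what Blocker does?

2

A0 = {5, 6}
A1: add {0, 1} — 0 (Reacher) has 0→6; 1 (Reacher) has 1→5.
A2: add {2} — 2 (Reacher) has 2→1.
A3 = A2; e.g. 3 (Blocker) can still go to 4. Fixed point.
2 enters the attractor at level 2, so Reacher can force the target in 2 moves from there.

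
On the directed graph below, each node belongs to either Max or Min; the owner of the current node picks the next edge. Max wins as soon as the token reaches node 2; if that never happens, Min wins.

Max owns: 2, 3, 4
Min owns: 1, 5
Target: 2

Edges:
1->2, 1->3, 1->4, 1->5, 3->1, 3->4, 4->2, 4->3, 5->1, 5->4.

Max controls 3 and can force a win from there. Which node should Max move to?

4

A0 = {2}
A1: add {4} — 4 (Max) has 4→2.
A2: add {3} — 3 (Max) has 3→4.
A3 = A2; e.g. 1 (Min) can still go to 5. Fixed point.
From 3, successor 4 is in the attractor (rank 1); the other successor 1 is not.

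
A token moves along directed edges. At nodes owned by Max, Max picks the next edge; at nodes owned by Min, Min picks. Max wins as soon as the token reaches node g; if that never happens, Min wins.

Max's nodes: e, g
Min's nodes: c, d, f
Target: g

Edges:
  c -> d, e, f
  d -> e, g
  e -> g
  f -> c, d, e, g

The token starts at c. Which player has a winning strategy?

A0 = {g}
A1: add {e} — e (Max) has e→g.
A2: add {d} — d (Min): all of {e, g} already in.
A3 = A2; e.g. c (Min) can still go to f. Fixed point.
c never enters the attractor, so Min can avoid the target forever.

Min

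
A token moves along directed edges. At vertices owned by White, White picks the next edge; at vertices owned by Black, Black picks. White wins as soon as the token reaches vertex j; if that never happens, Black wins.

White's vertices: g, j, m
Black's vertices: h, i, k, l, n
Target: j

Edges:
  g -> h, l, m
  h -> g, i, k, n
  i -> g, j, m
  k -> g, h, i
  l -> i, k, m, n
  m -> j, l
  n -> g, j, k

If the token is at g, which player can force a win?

White

A0 = {j}
A1: add {m} — m (White) has m→j.
A2: add {g} — g (White) has g→m.
g ∈ A2, so White can force the target.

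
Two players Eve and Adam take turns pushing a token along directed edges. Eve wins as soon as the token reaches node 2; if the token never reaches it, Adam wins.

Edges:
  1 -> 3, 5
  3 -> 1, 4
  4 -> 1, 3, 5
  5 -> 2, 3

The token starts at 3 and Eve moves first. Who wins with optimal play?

Adam

Track states (vertex, player-to-move).
A0 = {(2,Eve), (2,Adam)}
A1: add {(5,Eve)}.
A2 = A1; e.g. (1,Eve) stays out. (3,Eve) never enters ⇒ Adam avoids the target.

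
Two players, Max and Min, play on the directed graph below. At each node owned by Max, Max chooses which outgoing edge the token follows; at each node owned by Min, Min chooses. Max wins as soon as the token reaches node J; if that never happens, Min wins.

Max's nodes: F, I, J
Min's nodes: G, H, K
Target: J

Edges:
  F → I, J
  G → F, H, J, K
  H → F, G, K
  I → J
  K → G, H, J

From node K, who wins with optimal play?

Min

A0 = {J}
A1: add {F, I} — F (Max) has F→J; I (Max) has I→J.
A2 = A1; e.g. G (Min) can still go to H. Fixed point.
K never enters the attractor, so Min can avoid the target forever.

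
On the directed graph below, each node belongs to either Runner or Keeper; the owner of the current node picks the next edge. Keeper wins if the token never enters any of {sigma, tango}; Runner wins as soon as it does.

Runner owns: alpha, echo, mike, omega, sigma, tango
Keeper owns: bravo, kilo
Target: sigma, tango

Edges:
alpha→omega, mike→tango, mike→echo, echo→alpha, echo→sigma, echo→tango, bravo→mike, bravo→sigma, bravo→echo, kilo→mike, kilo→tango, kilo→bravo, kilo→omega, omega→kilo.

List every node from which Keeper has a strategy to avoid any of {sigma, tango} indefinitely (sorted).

A0 = {sigma, tango}
A1: add {echo, mike} — mike (Runner) has mike→tango; echo (Runner) has echo→sigma.
A2: add {bravo} — bravo (Keeper): all of {mike, sigma, echo} already in.
A3 = A2; e.g. alpha (Runner) has no edge into A2. Fixed point.
Runner's attractor = {bravo, echo, mike, sigma, tango}; Keeper avoids the target exactly from the complement.

alpha, kilo, omega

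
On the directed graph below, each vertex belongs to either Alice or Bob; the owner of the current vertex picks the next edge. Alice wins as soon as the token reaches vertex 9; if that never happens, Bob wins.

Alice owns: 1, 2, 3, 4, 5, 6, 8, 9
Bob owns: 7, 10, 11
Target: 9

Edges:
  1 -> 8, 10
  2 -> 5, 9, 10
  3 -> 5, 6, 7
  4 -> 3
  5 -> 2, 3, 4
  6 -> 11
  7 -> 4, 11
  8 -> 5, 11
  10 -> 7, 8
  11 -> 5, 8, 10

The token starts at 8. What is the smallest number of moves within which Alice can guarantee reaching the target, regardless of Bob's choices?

3

A0 = {9}
A1: add {2} — 2 (Alice) has 2→9.
A2: add {5} — 5 (Alice) has 5→2.
A3: add {3, 8} — 3 (Alice) has 3→5; 8 (Alice) has 8→5.
8 enters the attractor at level 3, so Alice can force the target in 3 moves from there.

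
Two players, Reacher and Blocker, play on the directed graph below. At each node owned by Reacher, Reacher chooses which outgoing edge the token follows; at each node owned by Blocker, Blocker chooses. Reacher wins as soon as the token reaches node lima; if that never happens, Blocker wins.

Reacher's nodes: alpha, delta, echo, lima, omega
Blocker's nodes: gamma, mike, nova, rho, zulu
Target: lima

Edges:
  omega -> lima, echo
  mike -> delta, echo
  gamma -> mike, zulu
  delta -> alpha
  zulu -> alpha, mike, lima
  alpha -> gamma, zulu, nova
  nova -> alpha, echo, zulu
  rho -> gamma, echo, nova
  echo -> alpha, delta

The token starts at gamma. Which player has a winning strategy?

Blocker

A0 = {lima}
A1: add {omega} — omega (Reacher) has omega→lima.
A2 = A1; e.g. alpha (Reacher) has no edge into A1. Fixed point.
gamma never enters the attractor, so Blocker can avoid the target forever.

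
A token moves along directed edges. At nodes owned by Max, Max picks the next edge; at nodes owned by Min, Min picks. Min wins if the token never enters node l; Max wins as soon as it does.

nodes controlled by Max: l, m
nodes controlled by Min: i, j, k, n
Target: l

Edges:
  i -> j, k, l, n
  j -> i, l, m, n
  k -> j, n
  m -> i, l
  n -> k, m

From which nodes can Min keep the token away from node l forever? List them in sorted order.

i, j, k, n

A0 = {l}
A1: add {m} — m (Max) has m→l.
A2 = A1; e.g. i (Min) can still go to j. Fixed point.
Max's attractor = {l, m}; Min avoids the target exactly from the complement.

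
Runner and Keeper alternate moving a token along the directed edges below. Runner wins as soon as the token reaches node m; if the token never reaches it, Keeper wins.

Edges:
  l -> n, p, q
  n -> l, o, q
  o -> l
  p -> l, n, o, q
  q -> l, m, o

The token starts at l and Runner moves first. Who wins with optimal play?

Keeper

Track states (vertex, player-to-move).
A0 = {(m,Runner), (m,Keeper)}
A1: add {(q,Runner)}.
A2 = A1; e.g. (l,Runner) stays out. (l,Runner) never enters ⇒ Keeper avoids the target.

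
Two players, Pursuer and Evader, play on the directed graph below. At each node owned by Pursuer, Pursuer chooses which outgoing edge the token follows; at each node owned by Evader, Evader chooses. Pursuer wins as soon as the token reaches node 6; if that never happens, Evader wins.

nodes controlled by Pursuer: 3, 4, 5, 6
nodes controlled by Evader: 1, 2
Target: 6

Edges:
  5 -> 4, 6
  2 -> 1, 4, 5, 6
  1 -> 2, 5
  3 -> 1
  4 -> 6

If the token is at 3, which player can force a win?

Evader

A0 = {6}
A1: add {4, 5} — 4 (Pursuer) has 4→6; 5 (Pursuer) has 5→6.
A2 = A1; e.g. 1 (Evader) can still go to 2. Fixed point.
3 never enters the attractor, so Evader can avoid the target forever.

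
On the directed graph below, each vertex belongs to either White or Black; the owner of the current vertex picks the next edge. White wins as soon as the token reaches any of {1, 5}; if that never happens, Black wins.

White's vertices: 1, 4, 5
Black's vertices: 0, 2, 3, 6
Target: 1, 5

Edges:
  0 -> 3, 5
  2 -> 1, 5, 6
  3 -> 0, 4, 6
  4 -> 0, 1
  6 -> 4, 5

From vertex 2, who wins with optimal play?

A0 = {1, 5}
A1: add {4} — 4 (White) has 4→1.
A2: add {6} — 6 (Black): all of {4, 5} already in.
A3: add {2} — 2 (Black): all of {1, 5, 6} already in.
A4 = A3; e.g. 0 (Black) can still go to 3. Fixed point.
2 ∈ A3, so White can force the target.

White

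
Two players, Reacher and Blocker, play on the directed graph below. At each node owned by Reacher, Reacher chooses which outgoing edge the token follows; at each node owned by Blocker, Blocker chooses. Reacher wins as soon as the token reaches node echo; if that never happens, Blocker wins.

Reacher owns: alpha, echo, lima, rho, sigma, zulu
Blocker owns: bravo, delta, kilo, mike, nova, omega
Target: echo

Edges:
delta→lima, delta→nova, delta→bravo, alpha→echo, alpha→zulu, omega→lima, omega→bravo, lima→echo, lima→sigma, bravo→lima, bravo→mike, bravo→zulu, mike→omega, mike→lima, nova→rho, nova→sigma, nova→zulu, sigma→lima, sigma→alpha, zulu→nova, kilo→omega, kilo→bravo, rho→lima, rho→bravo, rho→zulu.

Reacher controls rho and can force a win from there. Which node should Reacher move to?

A0 = {echo}
A1: add {alpha, lima} — lima (Reacher) has lima→echo; alpha (Reacher) has alpha→echo.
A2: add {rho, sigma} — rho (Reacher) has rho→lima; sigma (Reacher) has sigma→lima.
A3 = A2; e.g. kilo (Blocker) can still go to omega. Fixed point.
From rho, successor lima is in the attractor (rank 1); the other successors bravo, zulu are not.

lima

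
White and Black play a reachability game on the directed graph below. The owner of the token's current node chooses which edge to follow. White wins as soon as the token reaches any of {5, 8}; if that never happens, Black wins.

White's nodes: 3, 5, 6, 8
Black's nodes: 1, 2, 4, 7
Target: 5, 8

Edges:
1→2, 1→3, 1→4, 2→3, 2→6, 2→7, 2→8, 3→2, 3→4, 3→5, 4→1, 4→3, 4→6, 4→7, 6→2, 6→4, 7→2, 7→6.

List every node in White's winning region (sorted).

3, 5, 8

A0 = {5, 8}
A1: add {3} — 3 (White) has 3→5.
A2 = A1; e.g. 1 (Black) can still go to 2. Fixed point.
White's winning region = {3, 5, 8}.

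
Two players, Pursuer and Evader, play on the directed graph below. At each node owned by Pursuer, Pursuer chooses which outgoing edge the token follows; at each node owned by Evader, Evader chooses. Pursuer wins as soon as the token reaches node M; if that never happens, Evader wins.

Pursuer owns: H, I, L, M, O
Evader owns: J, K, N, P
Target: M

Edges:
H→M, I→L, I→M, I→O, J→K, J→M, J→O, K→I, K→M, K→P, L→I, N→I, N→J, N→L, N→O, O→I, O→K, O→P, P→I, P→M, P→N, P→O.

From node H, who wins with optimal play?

Pursuer

A0 = {M}
A1: add {H, I} — H (Pursuer) has H→M; I (Pursuer) has I→M.
H ∈ A1, so Pursuer can force the target.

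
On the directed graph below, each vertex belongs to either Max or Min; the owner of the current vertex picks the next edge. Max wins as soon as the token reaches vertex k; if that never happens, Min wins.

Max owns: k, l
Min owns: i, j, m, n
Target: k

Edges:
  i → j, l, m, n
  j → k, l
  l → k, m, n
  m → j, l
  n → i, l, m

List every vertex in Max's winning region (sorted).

j, k, l, m

A0 = {k}
A1: add {l} — l (Max) has l→k.
A2: add {j} — j (Min): all of {k, l} already in.
A3: add {m} — m (Min): all of {j, l} already in.
A4 = A3; e.g. i (Min) can still go to n. Fixed point.
Max's winning region = {j, k, l, m}.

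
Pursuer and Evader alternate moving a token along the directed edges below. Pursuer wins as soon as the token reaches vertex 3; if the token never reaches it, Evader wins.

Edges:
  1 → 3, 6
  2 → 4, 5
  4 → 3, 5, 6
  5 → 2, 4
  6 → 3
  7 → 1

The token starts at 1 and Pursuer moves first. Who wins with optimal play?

Track states (vertex, player-to-move).
A0 = {(3,Pursuer), (3,Evader)}
A1: add {(1,Pursuer), (4,Pursuer), (6,Pursuer), (6,Evader)}.
(1,Pursuer) ∈ A1 ⇒ Pursuer forces the target.

Pursuer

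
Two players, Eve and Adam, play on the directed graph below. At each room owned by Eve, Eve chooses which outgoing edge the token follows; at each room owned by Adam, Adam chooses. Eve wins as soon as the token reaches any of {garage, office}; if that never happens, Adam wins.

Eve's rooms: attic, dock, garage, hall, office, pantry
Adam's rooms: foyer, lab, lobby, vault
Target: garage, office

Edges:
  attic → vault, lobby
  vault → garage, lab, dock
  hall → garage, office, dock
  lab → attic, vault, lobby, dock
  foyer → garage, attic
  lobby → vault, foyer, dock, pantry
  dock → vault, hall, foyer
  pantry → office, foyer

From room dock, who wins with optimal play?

A0 = {garage, office}
A1: add {hall, pantry} — hall (Eve) has hall→garage; pantry (Eve) has pantry→office.
A2: add {dock} — dock (Eve) has dock→hall.
A3 = A2; e.g. attic (Eve) has no edge into A2. Fixed point.
dock ∈ A2, so Eve can force the target.

Eve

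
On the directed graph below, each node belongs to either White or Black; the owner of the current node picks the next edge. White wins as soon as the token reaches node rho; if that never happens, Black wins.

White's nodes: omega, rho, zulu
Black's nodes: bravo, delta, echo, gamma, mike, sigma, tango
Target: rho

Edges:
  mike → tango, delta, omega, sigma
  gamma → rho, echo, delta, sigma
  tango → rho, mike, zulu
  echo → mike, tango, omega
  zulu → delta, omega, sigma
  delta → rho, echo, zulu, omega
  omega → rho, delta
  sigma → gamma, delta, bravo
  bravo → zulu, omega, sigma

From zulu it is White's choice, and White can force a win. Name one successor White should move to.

omega

A0 = {rho}
A1: add {omega} — omega (White) has omega→rho.
A2: add {zulu} — zulu (White) has zulu→omega.
A3 = A2; e.g. mike (Black) can still go to tango. Fixed point.
From zulu, successor omega is in the attractor (rank 1); the other successors delta, sigma are not.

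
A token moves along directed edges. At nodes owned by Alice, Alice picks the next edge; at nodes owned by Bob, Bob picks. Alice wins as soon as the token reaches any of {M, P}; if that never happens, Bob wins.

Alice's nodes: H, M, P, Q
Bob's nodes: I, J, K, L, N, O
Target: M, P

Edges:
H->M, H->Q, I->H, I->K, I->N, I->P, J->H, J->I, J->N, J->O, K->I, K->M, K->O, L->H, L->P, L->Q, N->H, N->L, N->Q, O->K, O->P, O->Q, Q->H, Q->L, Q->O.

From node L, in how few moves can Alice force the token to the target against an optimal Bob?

3

A0 = {M, P}
A1: add {H} — H (Alice) has H→M.
A2: add {Q} — Q (Alice) has Q→H.
A3: add {L} — L (Bob): all of {H, P, Q} already in.
L enters the attractor at level 3, so Alice can force the target in 3 moves from there.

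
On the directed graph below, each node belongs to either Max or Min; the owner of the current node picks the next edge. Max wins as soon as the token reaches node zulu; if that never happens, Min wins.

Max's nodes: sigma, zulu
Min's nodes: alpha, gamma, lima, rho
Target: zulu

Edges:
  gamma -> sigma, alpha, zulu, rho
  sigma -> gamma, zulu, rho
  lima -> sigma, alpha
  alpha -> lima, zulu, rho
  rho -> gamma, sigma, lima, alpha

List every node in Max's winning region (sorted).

A0 = {zulu}
A1: add {sigma} — sigma (Max) has sigma→zulu.
A2 = A1; e.g. gamma (Min) can still go to alpha. Fixed point.
Max's winning region = {sigma, zulu}.

sigma, zulu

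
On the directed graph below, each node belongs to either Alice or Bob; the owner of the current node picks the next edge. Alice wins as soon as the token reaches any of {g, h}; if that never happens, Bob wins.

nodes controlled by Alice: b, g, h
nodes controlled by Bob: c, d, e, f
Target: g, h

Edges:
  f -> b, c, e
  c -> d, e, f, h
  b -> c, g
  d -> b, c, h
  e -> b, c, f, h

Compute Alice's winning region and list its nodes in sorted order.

A0 = {g, h}
A1: add {b} — b (Alice) has b→g.
A2 = A1; e.g. c (Bob) can still go to d. Fixed point.
Alice's winning region = {b, g, h}.

b, g, h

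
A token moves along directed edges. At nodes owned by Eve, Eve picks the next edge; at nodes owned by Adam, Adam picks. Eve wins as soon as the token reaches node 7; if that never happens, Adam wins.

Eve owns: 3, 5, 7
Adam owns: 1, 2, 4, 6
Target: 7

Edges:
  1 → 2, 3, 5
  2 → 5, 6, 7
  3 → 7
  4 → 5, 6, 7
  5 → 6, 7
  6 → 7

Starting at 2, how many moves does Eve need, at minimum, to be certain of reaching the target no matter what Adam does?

2

A0 = {7}
A1: add {3, 5, 6} — 3 (Eve) has 3→7; 5 (Eve) has 5→7; 6 (Adam): all of {7} already in.
A2: add {2, 4} — 2 (Adam): all of {5, 6, 7} already in; 4 (Adam): all of {5, 6, 7} already in.
2 enters the attractor at level 2, so Eve can force the target in 2 moves from there.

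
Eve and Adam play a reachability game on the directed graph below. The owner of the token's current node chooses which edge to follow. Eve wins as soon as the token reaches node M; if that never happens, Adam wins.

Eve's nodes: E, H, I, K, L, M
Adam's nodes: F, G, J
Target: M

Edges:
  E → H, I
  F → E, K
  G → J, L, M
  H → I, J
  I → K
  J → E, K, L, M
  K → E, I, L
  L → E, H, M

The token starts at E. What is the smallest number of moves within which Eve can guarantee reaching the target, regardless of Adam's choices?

4

A0 = {M}
A1: add {L} — L (Eve) has L→M.
A2: add {K} — K (Eve) has K→L.
A3: add {I} — I (Eve) has I→K.
A4: add {E, H} — E (Eve) has E→I; H (Eve) has H→I.
E enters the attractor at level 4, so Eve can force the target in 4 moves from there.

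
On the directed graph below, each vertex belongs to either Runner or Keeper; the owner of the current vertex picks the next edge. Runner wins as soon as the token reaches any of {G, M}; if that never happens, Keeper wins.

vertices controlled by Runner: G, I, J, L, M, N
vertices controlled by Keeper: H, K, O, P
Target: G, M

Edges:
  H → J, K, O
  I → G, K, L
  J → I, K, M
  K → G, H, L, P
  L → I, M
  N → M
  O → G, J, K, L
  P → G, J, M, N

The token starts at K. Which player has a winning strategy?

A0 = {G, M}
A1: add {I, J, L, N} — I (Runner) has I→G; J (Runner) has J→M; L (Runner) has L→M; N (Runner) has N→M.
A2: add {P} — P (Keeper): all of {G, J, M, N} already in.
A3 = A2; e.g. H (Keeper) can still go to K. Fixed point.
K never enters the attractor, so Keeper can avoid the target forever.

Keeper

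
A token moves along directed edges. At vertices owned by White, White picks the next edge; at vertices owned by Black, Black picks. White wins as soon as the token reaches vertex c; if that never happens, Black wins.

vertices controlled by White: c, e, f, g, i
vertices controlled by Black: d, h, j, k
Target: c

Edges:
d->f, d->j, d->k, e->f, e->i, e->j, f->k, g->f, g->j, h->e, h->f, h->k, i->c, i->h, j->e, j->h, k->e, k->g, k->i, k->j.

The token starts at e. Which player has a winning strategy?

A0 = {c}
A1: add {i} — i (White) has i→c.
A2: add {e} — e (White) has e→i.
A3 = A2; e.g. d (Black) can still go to f. Fixed point.
e ∈ A2, so White can force the target.

White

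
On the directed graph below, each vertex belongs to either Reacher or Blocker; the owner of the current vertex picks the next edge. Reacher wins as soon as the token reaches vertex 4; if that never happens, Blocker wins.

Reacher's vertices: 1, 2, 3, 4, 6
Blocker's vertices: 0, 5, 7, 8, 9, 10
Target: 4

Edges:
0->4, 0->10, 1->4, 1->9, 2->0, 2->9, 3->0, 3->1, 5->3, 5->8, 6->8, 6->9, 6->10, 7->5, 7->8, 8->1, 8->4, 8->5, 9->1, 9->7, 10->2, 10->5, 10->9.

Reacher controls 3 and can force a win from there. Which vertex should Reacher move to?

1

A0 = {4}
A1: add {1} — 1 (Reacher) has 1→4.
A2: add {3} — 3 (Reacher) has 3→1.
A3 = A2; e.g. 0 (Blocker) can still go to 10. Fixed point.
From 3, successor 1 is in the attractor (rank 1); the other successor 0 is not.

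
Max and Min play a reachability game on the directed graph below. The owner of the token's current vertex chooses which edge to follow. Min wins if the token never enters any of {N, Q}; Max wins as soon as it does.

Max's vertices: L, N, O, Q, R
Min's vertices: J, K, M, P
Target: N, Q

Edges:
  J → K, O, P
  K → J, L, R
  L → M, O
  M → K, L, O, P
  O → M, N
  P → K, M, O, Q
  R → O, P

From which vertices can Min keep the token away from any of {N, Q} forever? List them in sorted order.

A0 = {N, Q}
A1: add {O} — O (Max) has O→N.
A2: add {L, R} — L (Max) has L→O; R (Max) has R→O.
A3 = A2; e.g. J (Min) can still go to K. Fixed point.
Max's attractor = {L, N, O, Q, R}; Min avoids the target exactly from the complement.

J, K, M, P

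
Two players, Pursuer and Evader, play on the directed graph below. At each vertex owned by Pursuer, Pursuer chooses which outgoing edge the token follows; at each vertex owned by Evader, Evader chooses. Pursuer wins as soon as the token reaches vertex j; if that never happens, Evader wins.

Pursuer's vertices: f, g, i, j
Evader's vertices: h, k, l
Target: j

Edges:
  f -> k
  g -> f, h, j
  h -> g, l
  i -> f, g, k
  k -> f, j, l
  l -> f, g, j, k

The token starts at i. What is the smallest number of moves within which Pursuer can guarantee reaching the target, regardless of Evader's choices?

2

A0 = {j}
A1: add {g} — g (Pursuer) has g→j.
A2: add {i} — i (Pursuer) has i→g.
A3 = A2; e.g. f (Pursuer) has no edge into A2. Fixed point.
i enters the attractor at level 2, so Pursuer can force the target in 2 moves from there.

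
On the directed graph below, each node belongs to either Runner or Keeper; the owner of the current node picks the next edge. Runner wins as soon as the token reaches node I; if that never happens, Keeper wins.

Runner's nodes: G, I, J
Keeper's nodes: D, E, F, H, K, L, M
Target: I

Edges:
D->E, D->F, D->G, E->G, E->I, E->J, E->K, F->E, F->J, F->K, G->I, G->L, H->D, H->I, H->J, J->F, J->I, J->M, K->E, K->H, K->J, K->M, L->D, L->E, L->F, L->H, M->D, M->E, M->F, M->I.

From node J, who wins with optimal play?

Runner

A0 = {I}
A1: add {G, J} — G (Runner) has G→I; J (Runner) has J→I.
A2 = A1; e.g. D (Keeper) can still go to E. Fixed point.
J ∈ A1, so Runner can force the target.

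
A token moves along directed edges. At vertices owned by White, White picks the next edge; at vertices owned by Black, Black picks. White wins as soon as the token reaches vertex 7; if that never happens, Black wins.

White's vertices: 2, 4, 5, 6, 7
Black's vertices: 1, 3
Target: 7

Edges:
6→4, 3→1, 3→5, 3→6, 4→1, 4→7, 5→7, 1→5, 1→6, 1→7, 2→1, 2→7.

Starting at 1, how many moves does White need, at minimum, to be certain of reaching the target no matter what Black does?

3

A0 = {7}
A1: add {2, 4, 5} — 2 (White) has 2→7; 4 (White) has 4→7; 5 (White) has 5→7.
A2: add {6} — 6 (White) has 6→4.
A3: add {1} — 1 (Black): all of {5, 6, 7} already in.
1 enters the attractor at level 3, so White can force the target in 3 moves from there.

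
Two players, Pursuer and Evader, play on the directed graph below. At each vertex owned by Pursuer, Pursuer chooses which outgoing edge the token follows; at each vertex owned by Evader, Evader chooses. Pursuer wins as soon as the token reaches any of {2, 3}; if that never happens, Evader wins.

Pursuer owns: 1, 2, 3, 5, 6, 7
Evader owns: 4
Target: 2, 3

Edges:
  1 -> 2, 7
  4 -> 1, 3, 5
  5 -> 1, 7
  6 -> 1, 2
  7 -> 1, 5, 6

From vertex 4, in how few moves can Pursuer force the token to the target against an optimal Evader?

A0 = {2, 3}
A1: add {1, 6} — 1 (Pursuer) has 1→2; 6 (Pursuer) has 6→2.
A2: add {5, 7} — 5 (Pursuer) has 5→1; 7 (Pursuer) has 7→1.
A3: add {4} — 4 (Evader): all of {1, 3, 5} already in.
A3 = all vertices. Fixed point.
4 enters the attractor at level 3, so Pursuer can force the target in 3 moves from there.

3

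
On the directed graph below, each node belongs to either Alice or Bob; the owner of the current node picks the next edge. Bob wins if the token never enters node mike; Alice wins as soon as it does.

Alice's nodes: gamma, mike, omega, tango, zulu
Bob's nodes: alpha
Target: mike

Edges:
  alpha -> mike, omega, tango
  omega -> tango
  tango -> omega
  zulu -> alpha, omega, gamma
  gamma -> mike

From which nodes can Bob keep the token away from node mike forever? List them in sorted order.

alpha, omega, tango

A0 = {mike}
A1: add {gamma} — gamma (Alice) has gamma→mike.
A2: add {zulu} — zulu (Alice) has zulu→gamma.
A3 = A2; e.g. alpha (Bob) can still go to omega. Fixed point.
Alice's attractor = {gamma, mike, zulu}; Bob avoids the target exactly from the complement.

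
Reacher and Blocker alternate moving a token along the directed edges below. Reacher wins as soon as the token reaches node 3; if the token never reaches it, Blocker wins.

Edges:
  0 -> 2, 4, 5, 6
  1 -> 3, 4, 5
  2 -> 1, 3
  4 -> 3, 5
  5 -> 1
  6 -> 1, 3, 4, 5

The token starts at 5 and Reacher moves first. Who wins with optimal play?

Blocker

Track states (vertex, player-to-move).
A0 = {(3,Reacher), (3,Blocker)}
A1: add {(1,Reacher), (2,Reacher), (4,Reacher), (6,Reacher)}.
A2: add {(2,Blocker), (5,Blocker)}.
A3: add {(0,Reacher)}.
A4 = A3; e.g. (0,Blocker) stays out. (5,Reacher) never enters ⇒ Blocker avoids the target.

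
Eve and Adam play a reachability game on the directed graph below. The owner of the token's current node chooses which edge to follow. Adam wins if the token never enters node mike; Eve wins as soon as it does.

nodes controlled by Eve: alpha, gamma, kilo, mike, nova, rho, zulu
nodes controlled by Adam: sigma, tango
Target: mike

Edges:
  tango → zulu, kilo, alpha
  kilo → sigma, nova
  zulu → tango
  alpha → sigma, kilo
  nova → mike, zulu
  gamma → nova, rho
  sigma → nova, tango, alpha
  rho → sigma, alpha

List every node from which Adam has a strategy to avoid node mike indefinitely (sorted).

A0 = {mike}
A1: add {nova} — nova (Eve) has nova→mike.
A2: add {gamma, kilo} — gamma (Eve) has gamma→nova; kilo (Eve) has kilo→nova.
A3: add {alpha} — alpha (Eve) has alpha→kilo.
A4: add {rho} — rho (Eve) has rho→alpha.
A5 = A4; e.g. sigma (Adam) can still go to tango. Fixed point.
Eve's attractor = {alpha, gamma, kilo, mike, nova, rho}; Adam avoids the target exactly from the complement.

sigma, tango, zulu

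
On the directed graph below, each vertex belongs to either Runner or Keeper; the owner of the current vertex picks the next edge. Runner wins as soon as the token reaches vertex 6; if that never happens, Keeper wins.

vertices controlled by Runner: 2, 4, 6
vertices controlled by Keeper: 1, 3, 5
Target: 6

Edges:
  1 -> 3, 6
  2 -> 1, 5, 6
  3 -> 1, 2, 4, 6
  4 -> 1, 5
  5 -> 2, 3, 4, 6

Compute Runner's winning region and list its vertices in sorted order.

A0 = {6}
A1: add {2} — 2 (Runner) has 2→6.
A2 = A1; e.g. 1 (Keeper) can still go to 3. Fixed point.
Runner's winning region = {2, 6}.

2, 6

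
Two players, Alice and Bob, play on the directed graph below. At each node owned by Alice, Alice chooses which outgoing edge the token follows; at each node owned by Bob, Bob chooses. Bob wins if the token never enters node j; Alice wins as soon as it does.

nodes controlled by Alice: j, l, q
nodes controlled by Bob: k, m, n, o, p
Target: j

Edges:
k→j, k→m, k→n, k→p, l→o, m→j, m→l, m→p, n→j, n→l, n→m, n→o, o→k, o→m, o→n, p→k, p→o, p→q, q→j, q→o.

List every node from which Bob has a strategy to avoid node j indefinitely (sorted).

k, l, m, n, o, p

A0 = {j}
A1: add {q} — q (Alice) has q→j.
A2 = A1; e.g. k (Bob) can still go to m. Fixed point.
Alice's attractor = {j, q}; Bob avoids the target exactly from the complement.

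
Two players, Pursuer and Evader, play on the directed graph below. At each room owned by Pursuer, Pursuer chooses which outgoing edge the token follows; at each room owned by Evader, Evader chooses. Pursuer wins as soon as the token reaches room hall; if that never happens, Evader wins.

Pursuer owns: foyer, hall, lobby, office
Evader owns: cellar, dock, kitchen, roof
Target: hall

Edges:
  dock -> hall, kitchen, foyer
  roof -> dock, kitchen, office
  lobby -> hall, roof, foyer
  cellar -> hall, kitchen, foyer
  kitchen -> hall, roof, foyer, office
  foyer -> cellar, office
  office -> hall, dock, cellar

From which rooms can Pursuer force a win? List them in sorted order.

A0 = {hall}
A1: add {lobby, office} — lobby (Pursuer) has lobby→hall; office (Pursuer) has office→hall.
A2: add {foyer} — foyer (Pursuer) has foyer→office.
A3 = A2; e.g. dock (Evader) can still go to kitchen. Fixed point.
Pursuer's winning region = {foyer, hall, lobby, office}.

foyer, hall, lobby, office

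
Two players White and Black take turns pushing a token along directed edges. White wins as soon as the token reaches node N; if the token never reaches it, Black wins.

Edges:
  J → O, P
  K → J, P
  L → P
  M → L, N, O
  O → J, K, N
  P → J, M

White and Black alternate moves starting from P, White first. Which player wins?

Black

Track states (vertex, player-to-move).
A0 = {(N,White), (N,Black)}
A1: add {(M,White), (O,White)}.
A2 = A1; e.g. (J,White) stays out. (P,White) never enters ⇒ Black avoids the target.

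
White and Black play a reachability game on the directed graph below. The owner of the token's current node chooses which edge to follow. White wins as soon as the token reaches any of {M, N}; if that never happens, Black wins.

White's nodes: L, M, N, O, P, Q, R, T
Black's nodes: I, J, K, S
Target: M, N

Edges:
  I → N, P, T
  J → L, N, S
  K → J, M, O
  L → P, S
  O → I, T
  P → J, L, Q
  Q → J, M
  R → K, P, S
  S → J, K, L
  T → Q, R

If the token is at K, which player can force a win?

A0 = {M, N}
A1: add {Q} — Q (White) has Q→M.
A2: add {P, T} — P (White) has P→Q; T (White) has T→Q.
A3: add {I, L, O, R} — I (Black): all of {N, P, T} already in; L (White) has L→P; O (White) has O→T; R (White) has R→P.
A4 = A3; e.g. J (Black) can still go to S. Fixed point.
K never enters the attractor, so Black can avoid the target forever.

Black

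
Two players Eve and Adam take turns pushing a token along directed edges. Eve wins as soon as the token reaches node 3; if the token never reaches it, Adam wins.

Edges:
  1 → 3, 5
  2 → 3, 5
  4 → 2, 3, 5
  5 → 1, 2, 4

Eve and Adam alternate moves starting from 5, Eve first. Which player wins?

Adam

Track states (vertex, player-to-move).
A0 = {(3,Eve), (3,Adam)}
A1: add {(1,Eve), (2,Eve), (4,Eve)}.
A2: add {(5,Adam)}.
A3 = A2; e.g. (1,Adam) stays out. (5,Eve) never enters ⇒ Adam avoids the target.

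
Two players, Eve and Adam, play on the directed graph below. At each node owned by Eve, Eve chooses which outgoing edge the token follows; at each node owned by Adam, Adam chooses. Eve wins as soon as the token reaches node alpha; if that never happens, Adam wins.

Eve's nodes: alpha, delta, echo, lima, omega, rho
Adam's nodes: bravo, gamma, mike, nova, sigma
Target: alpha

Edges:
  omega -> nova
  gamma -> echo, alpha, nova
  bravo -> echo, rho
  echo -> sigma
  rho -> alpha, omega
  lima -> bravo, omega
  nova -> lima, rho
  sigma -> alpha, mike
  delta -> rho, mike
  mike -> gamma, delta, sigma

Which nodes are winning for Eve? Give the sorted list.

A0 = {alpha}
A1: add {rho} — rho (Eve) has rho→alpha.
A2: add {delta} — delta (Eve) has delta→rho.
A3 = A2; e.g. lima (Eve) has no edge into A2. Fixed point.
Eve's winning region = {alpha, delta, rho}.

alpha, delta, rho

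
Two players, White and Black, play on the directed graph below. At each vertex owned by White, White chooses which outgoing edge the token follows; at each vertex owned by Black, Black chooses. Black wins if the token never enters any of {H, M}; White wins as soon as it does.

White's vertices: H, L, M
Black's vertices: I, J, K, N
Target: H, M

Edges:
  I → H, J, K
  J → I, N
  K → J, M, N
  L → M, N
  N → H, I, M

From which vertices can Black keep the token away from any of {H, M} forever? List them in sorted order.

A0 = {H, M}
A1: add {L} — L (White) has L→M.
A2 = A1; e.g. I (Black) can still go to J. Fixed point.
White's attractor = {H, L, M}; Black avoids the target exactly from the complement.

I, J, K, N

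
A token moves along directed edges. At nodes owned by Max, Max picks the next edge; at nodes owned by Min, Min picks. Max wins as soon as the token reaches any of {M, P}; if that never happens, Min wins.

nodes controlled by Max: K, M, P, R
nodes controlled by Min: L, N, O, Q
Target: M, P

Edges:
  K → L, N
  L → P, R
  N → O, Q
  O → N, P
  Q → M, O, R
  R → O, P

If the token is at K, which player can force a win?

A0 = {M, P}
A1: add {R} — R (Max) has R→P.
A2: add {L} — L (Min): all of {P, R} already in.
A3: add {K} — K (Max) has K→L.
A4 = A3; e.g. N (Min) can still go to O. Fixed point.
K ∈ A3, so Max can force the target.

Max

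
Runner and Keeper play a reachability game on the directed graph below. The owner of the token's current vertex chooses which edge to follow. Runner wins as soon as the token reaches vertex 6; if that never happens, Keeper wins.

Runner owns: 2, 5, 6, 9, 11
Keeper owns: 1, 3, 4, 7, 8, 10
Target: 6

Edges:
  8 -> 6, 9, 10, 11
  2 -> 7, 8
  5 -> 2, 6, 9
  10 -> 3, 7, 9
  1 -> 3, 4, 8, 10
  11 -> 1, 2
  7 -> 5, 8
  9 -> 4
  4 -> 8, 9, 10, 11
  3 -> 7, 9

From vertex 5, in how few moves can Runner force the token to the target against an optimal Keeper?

1

A0 = {6}
A1: add {5} — 5 (Runner) has 5→6.
A2 = A1; e.g. 1 (Keeper) can still go to 3. Fixed point.
5 enters the attractor at level 1, so Runner can force the target in 1 move from there.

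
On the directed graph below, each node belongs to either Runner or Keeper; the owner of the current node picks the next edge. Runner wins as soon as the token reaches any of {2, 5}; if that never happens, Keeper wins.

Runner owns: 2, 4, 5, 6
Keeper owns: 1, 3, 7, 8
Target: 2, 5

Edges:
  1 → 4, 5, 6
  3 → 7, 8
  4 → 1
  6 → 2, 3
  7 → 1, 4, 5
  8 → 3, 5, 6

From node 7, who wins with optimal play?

Keeper

A0 = {2, 5}
A1: add {6} — 6 (Runner) has 6→2.
A2 = A1; e.g. 1 (Keeper) can still go to 4. Fixed point.
7 never enters the attractor, so Keeper can avoid the target forever.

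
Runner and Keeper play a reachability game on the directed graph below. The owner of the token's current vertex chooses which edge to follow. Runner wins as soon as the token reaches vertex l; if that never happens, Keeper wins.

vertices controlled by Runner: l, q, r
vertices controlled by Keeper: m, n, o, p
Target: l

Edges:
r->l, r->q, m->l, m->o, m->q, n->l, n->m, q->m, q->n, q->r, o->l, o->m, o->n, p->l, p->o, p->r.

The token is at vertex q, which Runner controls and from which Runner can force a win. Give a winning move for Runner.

r

A0 = {l}
A1: add {r} — r (Runner) has r→l.
A2: add {q} — q (Runner) has q→r.
A3 = A2; e.g. m (Keeper) can still go to o. Fixed point.
From q, successor r is in the attractor (rank 1); the other successors m, n are not.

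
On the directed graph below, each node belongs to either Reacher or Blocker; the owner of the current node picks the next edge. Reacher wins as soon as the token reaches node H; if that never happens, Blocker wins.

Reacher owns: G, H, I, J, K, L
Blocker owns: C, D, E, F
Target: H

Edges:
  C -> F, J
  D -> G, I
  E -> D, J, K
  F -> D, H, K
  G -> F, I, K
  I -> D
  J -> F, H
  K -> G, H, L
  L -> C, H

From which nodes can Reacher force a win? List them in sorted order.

G, H, J, K, L

A0 = {H}
A1: add {J, K, L} — J (Reacher) has J→H; K (Reacher) has K→H; L (Reacher) has L→H.
A2: add {G} — G (Reacher) has G→K.
A3 = A2; e.g. C (Blocker) can still go to F. Fixed point.
Reacher's winning region = {G, H, J, K, L}.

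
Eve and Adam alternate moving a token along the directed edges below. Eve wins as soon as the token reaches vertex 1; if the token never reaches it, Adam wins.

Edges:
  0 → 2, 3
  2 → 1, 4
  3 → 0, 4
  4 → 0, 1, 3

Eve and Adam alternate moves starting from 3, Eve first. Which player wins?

Adam

Track states (vertex, player-to-move).
A0 = {(1,Eve), (1,Adam)}
A1: add {(2,Eve), (4,Eve)}.
A2: add {(2,Adam)}.
A3: add {(0,Eve)}.
A4: add {(3,Adam)}.
A5 = A4; e.g. (0,Adam) stays out. (3,Eve) never enters ⇒ Adam avoids the target.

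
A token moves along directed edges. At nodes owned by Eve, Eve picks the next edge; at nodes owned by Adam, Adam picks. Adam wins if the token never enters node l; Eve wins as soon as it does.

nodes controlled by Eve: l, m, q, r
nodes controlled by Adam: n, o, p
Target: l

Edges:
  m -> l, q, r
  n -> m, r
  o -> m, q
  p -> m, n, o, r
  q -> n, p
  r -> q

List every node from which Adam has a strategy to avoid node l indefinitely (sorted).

A0 = {l}
A1: add {m} — m (Eve) has m→l.
A2 = A1; e.g. n (Adam) can still go to r. Fixed point.
Eve's attractor = {l, m}; Adam avoids the target exactly from the complement.

n, o, p, q, r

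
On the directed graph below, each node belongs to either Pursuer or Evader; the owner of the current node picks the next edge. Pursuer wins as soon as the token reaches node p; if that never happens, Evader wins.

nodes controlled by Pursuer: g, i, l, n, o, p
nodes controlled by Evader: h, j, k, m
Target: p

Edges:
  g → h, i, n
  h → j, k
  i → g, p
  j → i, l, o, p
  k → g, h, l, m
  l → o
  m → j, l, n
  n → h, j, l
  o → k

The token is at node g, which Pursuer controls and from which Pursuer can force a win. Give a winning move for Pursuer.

i

A0 = {p}
A1: add {i} — i (Pursuer) has i→p.
A2: add {g} — g (Pursuer) has g→i.
A3 = A2; e.g. h (Evader) can still go to j. Fixed point.
From g, successor i is in the attractor (rank 1); the other successors h, n are not.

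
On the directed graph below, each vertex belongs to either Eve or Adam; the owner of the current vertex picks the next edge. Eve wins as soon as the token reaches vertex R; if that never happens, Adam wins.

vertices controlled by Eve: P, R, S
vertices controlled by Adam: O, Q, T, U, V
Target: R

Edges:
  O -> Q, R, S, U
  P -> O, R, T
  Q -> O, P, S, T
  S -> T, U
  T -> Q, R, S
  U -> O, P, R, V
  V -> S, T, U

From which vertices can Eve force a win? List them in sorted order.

A0 = {R}
A1: add {P} — P (Eve) has P→R.
A2 = A1; e.g. O (Adam) can still go to Q. Fixed point.
Eve's winning region = {P, R}.

P, R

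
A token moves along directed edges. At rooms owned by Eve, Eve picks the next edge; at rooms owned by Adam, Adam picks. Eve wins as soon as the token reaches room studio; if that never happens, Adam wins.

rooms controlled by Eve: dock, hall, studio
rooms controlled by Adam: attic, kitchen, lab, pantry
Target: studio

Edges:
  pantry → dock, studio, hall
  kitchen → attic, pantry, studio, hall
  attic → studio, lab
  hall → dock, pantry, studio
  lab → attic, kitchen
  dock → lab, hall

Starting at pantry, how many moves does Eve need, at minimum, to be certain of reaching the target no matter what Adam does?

A0 = {studio}
A1: add {hall} — hall (Eve) has hall→studio.
A2: add {dock} — dock (Eve) has dock→hall.
A3: add {pantry} — pantry (Adam): all of {dock, studio, hall} already in.
A4 = A3; e.g. attic (Adam) can still go to lab. Fixed point.
pantry enters the attractor at level 3, so Eve can force the target in 3 moves from there.

3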